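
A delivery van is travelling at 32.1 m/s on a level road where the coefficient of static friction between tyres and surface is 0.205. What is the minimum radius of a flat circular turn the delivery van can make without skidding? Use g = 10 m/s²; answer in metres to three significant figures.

At the limit, μ_s m g = m v²/r, so r_min = v²/(μ_s g) = (32.1)²/(0.205 × 10.0) = 1030/2.050 = 502.6 m.

503 m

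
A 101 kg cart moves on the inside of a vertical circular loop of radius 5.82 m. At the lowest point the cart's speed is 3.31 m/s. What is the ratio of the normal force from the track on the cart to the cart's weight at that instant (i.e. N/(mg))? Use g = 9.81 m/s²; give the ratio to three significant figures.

At the bottom, N − mg = mv²/r, so N = m(v²/r + g) and N/(mg) = v²/(rg) + 1 = (3.31)²/(5.82 × 9.81) + 1 = 0.1919 + 1 = 1.192.

1.19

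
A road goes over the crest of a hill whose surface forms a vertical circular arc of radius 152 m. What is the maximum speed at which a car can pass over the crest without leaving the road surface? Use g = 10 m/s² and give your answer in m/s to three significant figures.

39.0 m/s

At the crest the centre of the circle is below the car, so the net downward (centripetal) force is mg − N = mv²/r.
The car leaves the road when N → 0, giving v_max = √(g r) = √(10.0 × 152) = 38.99 m/s.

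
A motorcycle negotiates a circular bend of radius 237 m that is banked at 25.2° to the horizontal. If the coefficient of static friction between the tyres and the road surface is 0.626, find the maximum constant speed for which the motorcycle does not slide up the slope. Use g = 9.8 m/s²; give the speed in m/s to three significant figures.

At the maximum speed, friction acts down the slope at its limiting value f = μN. Radially (horizontal, toward centre): N sinθ + μN cosθ = mv²/r. Vertically: N cosθ − μN sinθ = mg.
Dividing: v² = r g (sinθ + μcosθ)/(cosθ − μsinθ).
sinθ + μcosθ = 0.4258 + 0.626×0.9048 = 0.9922; cosθ − μsinθ = 0.9048 − 0.626×0.4258 = 0.6383.
v² = 237 × 9.8 × 0.9922/0.6383 = 3610 m²/s², so v = 60.09 m/s.

60.1 m/s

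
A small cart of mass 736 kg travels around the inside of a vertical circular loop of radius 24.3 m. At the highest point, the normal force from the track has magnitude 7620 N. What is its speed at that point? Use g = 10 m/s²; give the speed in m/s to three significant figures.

22.2 m/s

At the top, N + mg = mv²/r, so v = √(r(N/m + g)) = √(24.3 × (7620/736 + 10.0)) = √(24.3 × 20.35) = √494.6 = 22.24 m/s.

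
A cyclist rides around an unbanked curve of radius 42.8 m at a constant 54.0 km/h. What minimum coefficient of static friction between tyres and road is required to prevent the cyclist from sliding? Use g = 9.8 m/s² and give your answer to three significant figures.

0.536

v = 54.0/3.6 = 15.00 m/s.
Friction provides the centripetal force: μ_s m g = m v²/r, so μ_s = v²/(g r) = (15.00)²/(9.8 × 42.8) = 225.0/419.4 = 0.5364.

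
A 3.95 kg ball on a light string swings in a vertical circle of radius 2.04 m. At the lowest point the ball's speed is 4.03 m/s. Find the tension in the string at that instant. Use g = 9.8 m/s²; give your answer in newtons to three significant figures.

70.2 N

At the lowest point, T points up (toward the centre) and the weight mg points down (away from the centre), so the net inward force is T − mg = mv²/r.
T = m(v²/r + g) = 3.95 × ((4.03)²/2.04 + 9.8) = 3.95 × (7.961 + 9.8) = 3.95 × 17.76 = 70.16 N.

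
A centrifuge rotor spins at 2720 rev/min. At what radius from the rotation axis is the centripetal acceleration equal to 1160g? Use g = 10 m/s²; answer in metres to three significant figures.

ω = 2720 rev/min × 2π/60 = 284.8 rad/s.
a_c = ω²r = 1160g ⇒ r = 1160 × 10.0 / (284.8)² = 11600/81130 = 0.1430 m.

0.143 m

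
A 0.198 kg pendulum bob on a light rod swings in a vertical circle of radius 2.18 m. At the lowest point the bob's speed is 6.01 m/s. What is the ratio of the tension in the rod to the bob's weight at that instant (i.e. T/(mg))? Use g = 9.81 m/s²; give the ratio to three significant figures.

2.69

At the bottom, T − mg = mv²/r, so T = m(v²/r + g) and T/(mg) = v²/(rg) + 1 = (6.01)²/(2.18 × 9.81) + 1 = 1.689 + 1 = 2.689.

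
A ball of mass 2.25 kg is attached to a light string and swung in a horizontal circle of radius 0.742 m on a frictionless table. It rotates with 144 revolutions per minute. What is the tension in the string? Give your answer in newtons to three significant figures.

ω = 144 rev/min × 2π/60 = 15.08 rad/s, so v = ωr = 15.08 × 0.742 = 11.19 m/s.
The tension is the only horizontal force, so it supplies the full centripetal force: T = m v²/r = 2.25 × (11.19)²/0.742 = 2.25 × 125.2/0.742 = 379.6 N.

380 N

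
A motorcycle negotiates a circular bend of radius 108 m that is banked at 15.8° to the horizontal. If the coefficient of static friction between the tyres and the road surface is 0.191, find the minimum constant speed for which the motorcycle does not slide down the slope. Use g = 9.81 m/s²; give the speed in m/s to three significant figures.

9.61 m/s

At the minimum speed, friction acts up the slope at its limiting value f = μN. Radially (horizontal, toward centre): N sinθ − μN cosθ = mv²/r. Vertically: N cosθ + μN sinθ = mg.
Dividing: v² = r g (sinθ − μcosθ)/(cosθ + μsinθ).
sinθ − μcosθ = 0.2723 − 0.191×0.9622 = 0.08850; cosθ + μsinθ = 0.9622 + 0.191×0.2723 = 1.014.
v² = 108 × 9.81 × 0.08850/1.014 = 92.45 m²/s², so v = 9.615 m/s.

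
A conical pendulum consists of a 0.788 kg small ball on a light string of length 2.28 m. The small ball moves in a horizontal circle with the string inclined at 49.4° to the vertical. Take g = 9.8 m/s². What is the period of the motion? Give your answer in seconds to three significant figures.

2.44 s

r = L sinθ = 1.731 m. From T sinθ = mω²r and T cosθ = mg: tanθ = ω²r/g, so ω² = g tanθ / r = g/(L cosθ).
ω = √(g/(L cosθ)) = √(9.8/(2.28 × 0.6508)) = √6.605 = 2.570 rad/s.
Period = 2π/ω = 2.445 s.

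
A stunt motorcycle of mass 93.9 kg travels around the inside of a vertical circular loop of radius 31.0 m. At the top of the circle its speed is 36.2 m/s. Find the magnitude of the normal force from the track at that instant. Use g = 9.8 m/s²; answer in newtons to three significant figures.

3050 N

At the top, both N and the weight mg point inward (toward the centre), so N + mg = mv²/r.
N = m(v²/r − g) = 93.9 × ((36.2)²/31.0 − 9.8) = 93.9 × (42.27 − 9.8) = 93.9 × 32.47 = 3049 N.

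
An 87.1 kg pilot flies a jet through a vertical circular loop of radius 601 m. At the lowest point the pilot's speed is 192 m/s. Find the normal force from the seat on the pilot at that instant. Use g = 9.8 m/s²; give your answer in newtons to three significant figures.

At the lowest point, N points up (toward the centre) and the weight mg points down (away from the centre), so the net inward force is N − mg = mv²/r.
N = m(v²/r + g) = 87.1 × ((192)²/601 + 9.8) = 87.1 × (61.34 + 9.8) = 87.1 × 71.14 = 6196 N.

6200 N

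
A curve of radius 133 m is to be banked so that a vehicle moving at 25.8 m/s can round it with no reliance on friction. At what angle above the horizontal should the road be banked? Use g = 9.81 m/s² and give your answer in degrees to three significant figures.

For a frictionless banked turn: horizontally N sinθ = mv²/r and vertically N cosθ = mg.
Dividing: tanθ = v²/(r g) = (25.8)²/(133 × 9.81) = 665.6/1305 = 0.5102.
θ = arctan(0.5102) = 27.03°.

27.0°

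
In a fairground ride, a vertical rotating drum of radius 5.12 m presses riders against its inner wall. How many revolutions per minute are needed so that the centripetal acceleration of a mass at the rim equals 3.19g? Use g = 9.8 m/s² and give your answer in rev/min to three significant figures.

Require ω²r = 3.19g, so ω = √(3.19 × 9.8/5.12) = 2.471 rad/s.
In rev/min: ω × 60/(2π) = 2.471 × 60/(2π) = 23.60 rev/min.

23.6 rev/min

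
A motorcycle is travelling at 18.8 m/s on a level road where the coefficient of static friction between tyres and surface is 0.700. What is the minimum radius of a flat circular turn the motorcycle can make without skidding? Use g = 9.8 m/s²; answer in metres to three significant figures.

51.5 m

At the limit, μ_s m g = m v²/r, so r_min = v²/(μ_s g) = (18.8)²/(0.700 × 9.8) = 353.4/6.860 = 51.52 m.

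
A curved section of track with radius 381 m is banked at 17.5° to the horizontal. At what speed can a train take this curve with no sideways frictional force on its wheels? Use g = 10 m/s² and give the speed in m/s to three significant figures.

On a frictionless banked curve, N sinθ = mv²/r and N cosθ = mg, so tanθ = v²/(rg).
v = √(r g tanθ) = √(381 × 10.0 × tan 17.5°) = √(381 × 10.0 × 0.3153) = √1201 = 34.66 m/s.

34.7 m/s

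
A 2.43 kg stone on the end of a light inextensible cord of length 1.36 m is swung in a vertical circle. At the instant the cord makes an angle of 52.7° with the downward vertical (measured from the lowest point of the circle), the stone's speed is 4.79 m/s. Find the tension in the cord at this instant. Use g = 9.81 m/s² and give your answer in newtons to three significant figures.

55.4 N

Take the radial direction toward the centre of the circle as positive. The component of the weight along the string toward the centre is −mg cos φ (φ measured from the bottom), so Newton's second law along the string gives T − mg cos φ = m v²/r.
cos 52.7° = 0.6060, so T = m(v²/r + g cos φ) = 2.43 × ((4.79)²/1.36 + 9.81 × 0.6060) = 2.43 × (16.87 + (5.945)) = 2.43 × 22.82 = 55.44 N.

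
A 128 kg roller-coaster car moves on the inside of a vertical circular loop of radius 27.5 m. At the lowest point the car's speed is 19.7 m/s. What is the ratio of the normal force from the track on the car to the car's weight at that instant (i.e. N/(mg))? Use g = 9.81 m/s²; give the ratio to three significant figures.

2.44

At the bottom, N − mg = mv²/r, so N = m(v²/r + g) and N/(mg) = v²/(rg) + 1 = (19.7)²/(27.5 × 9.81) + 1 = 1.439 + 1 = 2.439.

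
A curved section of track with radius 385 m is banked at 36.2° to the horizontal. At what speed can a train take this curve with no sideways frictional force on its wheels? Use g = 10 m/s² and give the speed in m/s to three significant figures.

On a frictionless banked curve, N sinθ = mv²/r and N cosθ = mg, so tanθ = v²/(rg).
v = √(r g tanθ) = √(385 × 10.0 × tan 36.2°) = √(385 × 10.0 × 0.7319) = √2818 = 53.08 m/s.

53.1 m/s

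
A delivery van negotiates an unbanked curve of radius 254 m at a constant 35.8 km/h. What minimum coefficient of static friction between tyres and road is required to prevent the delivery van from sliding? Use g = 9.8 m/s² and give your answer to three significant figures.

0.0397

v = 35.8/3.6 = 9.944 m/s.
Friction provides the centripetal force: μ_s m g = m v²/r, so μ_s = v²/(g r) = (9.944)²/(9.8 × 254) = 98.89/2489 = 0.03973.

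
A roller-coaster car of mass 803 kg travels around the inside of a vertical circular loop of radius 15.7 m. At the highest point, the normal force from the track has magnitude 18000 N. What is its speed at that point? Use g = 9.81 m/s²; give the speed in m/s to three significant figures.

22.5 m/s

At the top, N + mg = mv²/r, so v = √(r(N/m + g)) = √(15.7 × (18000/803 + 9.81)) = √(15.7 × 32.23) = √505.9 = 22.49 m/s.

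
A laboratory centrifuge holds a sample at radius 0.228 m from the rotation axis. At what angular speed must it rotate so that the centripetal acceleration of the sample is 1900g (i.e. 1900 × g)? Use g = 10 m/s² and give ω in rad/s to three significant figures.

289 rad/s

Centripetal acceleration a_c = ω²r. Setting ω²r = 1900g:
ω = √(1900g / r) = √(1900 × 10.0 / 0.228) = √83330 = 288.7 rad/s.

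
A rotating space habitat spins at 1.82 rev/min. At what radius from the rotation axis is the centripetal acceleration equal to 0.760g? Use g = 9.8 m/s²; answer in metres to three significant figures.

ω = 1.82 rev/min × 2π/60 = 0.1906 rad/s.
a_c = ω²r = 0.760g ⇒ r = 0.760 × 9.8 / (0.1906)² = 7.448/0.03632 = 205.0 m.

205 m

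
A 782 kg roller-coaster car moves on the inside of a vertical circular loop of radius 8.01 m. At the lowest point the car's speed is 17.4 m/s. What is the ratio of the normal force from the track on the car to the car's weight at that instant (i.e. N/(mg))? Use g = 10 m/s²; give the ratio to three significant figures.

4.78

At the bottom, N − mg = mv²/r, so N = m(v²/r + g) and N/(mg) = v²/(rg) + 1 = (17.4)²/(8.01 × 10.0) + 1 = 3.780 + 1 = 4.780.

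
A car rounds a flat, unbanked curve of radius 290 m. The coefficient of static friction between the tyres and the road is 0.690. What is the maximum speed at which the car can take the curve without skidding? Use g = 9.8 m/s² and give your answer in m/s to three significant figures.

44.3 m/s

Friction provides the centripetal force on a flat curve. At maximum speed it is at its limiting value: μ_s m g = m v²/r.
Mass cancels: v_max = √(μ_s g r) = √(0.690 × 9.8 × 290) = √1961 = 44.28 m/s.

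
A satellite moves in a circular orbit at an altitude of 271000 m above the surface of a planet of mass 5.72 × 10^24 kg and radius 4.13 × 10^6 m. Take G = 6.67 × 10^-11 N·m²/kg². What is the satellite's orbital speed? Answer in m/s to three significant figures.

9310 m/s

Orbital radius r = R + h = 4.13 × 10^6 + 271000 = 4.401 × 10^6 m.
Gravity supplies the centripetal force: G M m / r² = m v² / r, so v = √(GM/r).
v = √(6.67 × 10^-11 × 5.72 × 10^24 / 4.401 × 10^6) = √(8.669 × 10^7) = 9311 m/s.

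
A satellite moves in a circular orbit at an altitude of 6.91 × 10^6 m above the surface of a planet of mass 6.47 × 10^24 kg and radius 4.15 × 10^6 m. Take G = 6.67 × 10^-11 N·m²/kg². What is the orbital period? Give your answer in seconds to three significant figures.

r = R + h = 4.15 × 10^6 + 6.91 × 10^6 = 1.106 × 10^7 m. Gravity provides the centripetal force: G M m / r² = m v² / r ⇒ v = √(GM/r) = 6247 m/s.
T = 2πr/v = 2π × 1.106 × 10^7 / 6247 = 11120 s.

11100 s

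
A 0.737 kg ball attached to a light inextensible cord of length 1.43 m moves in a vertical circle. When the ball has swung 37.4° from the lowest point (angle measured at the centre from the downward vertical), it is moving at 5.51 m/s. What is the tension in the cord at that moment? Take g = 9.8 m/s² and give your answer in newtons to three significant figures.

Take the radial direction toward the centre of the circle as positive. The component of the weight along the string toward the centre is −mg cos φ (φ measured from the bottom), so Newton's second law along the string gives T − mg cos φ = m v²/r.
cos 37.4° = 0.7944, so T = m(v²/r + g cos φ) = 0.737 × ((5.51)²/1.43 + 9.8 × 0.7944) = 0.737 × (21.23 + (7.785)) = 0.737 × 29.02 = 21.38 N.

21.4 N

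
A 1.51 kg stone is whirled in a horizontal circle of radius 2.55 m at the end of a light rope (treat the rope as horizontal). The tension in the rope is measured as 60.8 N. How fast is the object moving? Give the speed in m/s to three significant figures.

T = m v²/r ⇒ v = √(T r / m) = √(60.8 × 2.55 / 1.51) = √102.7 = 10.13 m/s.

10.1 m/s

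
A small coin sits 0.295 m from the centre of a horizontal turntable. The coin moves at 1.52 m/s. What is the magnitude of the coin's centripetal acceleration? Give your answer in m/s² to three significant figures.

7.83 m/s²

a_c = v²/r = (1.520)²/0.295 = 2.310/0.295 = 7.832 m/s².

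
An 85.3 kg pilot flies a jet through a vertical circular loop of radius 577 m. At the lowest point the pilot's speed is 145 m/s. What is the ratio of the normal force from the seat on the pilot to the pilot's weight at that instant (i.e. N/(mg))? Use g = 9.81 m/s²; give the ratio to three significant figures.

4.71

At the bottom, N − mg = mv²/r, so N = m(v²/r + g) and N/(mg) = v²/(rg) + 1 = (145)²/(577 × 9.81) + 1 = 3.714 + 1 = 4.714.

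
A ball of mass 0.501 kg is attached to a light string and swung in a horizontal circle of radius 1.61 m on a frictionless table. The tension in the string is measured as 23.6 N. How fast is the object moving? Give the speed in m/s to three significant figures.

8.71 m/s

T = m v²/r ⇒ v = √(T r / m) = √(23.6 × 1.61 / 0.501) = √75.84 = 8.709 m/s.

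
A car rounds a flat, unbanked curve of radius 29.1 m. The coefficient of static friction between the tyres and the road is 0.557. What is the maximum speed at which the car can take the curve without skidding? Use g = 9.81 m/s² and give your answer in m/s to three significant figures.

12.6 m/s

On a flat curve, static friction is the only horizontal force, so it must supply the full centripetal force: μ_s m g = m v²/r.
Mass cancels: v_max = √(μ_s g r) = √(0.557 × 9.81 × 29.1) = √159.0 = 12.61 m/s.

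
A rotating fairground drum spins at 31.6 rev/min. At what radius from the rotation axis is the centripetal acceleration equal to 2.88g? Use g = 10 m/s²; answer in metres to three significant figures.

2.63 m

ω = 31.6 rev/min × 2π/60 = 3.309 rad/s.
a_c = ω²r = 2.88g ⇒ r = 2.88 × 10.0 / (3.309)² = 28.80/10.95 = 2.630 m.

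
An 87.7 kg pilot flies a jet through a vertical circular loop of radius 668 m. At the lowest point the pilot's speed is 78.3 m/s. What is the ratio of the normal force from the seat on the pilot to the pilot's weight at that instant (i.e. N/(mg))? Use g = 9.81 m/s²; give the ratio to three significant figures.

1.94

At the bottom, N − mg = mv²/r, so N = m(v²/r + g) and N/(mg) = v²/(rg) + 1 = (78.3)²/(668 × 9.81) + 1 = 0.9356 + 1 = 1.936.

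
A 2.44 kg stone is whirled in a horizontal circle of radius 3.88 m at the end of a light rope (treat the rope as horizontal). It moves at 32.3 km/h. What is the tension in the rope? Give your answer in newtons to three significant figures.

50.6 N

v = 32.3 km/h = 32.3/3.6 = 8.972 m/s.
The tension is the only horizontal force, so it supplies the full centripetal force: T = m v²/r = 2.44 × (8.972)²/3.88 = 2.44 × 80.50/3.88 = 50.62 N.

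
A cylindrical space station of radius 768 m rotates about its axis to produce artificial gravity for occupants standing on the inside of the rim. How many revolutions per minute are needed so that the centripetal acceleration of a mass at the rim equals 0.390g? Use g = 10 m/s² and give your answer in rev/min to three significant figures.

0.680 rev/min

Require ω²r = 0.390g, so ω = √(0.390 × 10.0/768) = 0.07126 rad/s.
In rev/min: ω × 60/(2π) = 0.07126 × 60/(2π) = 0.6805 rev/min.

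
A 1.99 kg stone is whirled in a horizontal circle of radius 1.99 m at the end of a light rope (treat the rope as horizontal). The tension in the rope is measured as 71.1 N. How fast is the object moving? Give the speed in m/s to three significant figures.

T = m v²/r ⇒ v = √(T r / m) = √(71.1 × 1.99 / 1.99) = √71.10 = 8.432 m/s.

8.43 m/s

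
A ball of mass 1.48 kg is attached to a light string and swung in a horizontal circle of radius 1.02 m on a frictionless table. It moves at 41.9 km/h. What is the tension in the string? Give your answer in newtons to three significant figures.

197 N

v = 41.9 km/h = 41.9/3.6 = 11.64 m/s.
The tension is the only horizontal force, so it supplies the full centripetal force: T = m v²/r = 1.48 × (11.64)²/1.02 = 1.48 × 135.5/1.02 = 196.6 N.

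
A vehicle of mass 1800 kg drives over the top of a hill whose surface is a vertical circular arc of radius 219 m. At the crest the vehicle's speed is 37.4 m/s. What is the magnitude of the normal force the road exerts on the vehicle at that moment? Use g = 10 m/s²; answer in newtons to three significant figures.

6500 N

At the crest the centripetal acceleration points downward (toward the centre of the arc), so mg − N = mv²/r.
N = m(g − v²/r) = 1800 × (10.0 − (37.4)²/219) = 1800 × (10.0 − 6.387) = 1800 × 3.613 = 6503 N.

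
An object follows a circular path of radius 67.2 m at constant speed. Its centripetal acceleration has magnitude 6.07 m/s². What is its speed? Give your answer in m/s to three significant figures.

a_c = v²/r ⇒ v = √(a_c · r) = √(6.07 × 67.2) = √407.9 = 20.20 m/s.

20.2 m/s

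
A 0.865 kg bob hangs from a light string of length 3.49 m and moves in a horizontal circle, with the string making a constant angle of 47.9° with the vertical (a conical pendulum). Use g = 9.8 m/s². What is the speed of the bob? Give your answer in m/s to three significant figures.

The radius of the circle is r = L sinθ = 3.49 × sin 47.9° = 2.589 m.
Horizontally T sinθ = mv²/r and vertically T cosθ = mg, so tanθ = v²/(rg).
v = √(r g tanθ) = √(2.589 × 9.8 × 1.107) = √28.09 = 5.300 m/s.

5.30 m/s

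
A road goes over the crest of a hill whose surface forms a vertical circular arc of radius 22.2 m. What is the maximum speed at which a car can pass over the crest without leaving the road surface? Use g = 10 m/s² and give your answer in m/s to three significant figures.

At the crest the centre of the circle is below the car, so the net downward (centripetal) force is mg − N = mv²/r.
The car leaves the road when N → 0, giving v_max = √(g r) = √(10.0 × 22.2) = 14.90 m/s.

14.9 m/s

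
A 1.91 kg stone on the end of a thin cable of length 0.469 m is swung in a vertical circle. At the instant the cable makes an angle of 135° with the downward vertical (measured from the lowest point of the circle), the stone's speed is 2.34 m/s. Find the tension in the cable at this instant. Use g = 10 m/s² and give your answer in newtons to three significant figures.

Take the radial direction toward the centre of the circle as positive. The component of the weight along the string toward the centre is −mg cos φ (φ measured from the bottom), so Newton's second law along the string gives T − mg cos φ = m v²/r.
cos 135° = -0.7071, so T = m(v²/r + g cos φ) = 1.91 × ((2.34)²/0.469 + 10.0 × -0.7071) = 1.91 × (11.68 + (-7.071)) = 1.91 × 4.604 = 8.794 N.

8.79 N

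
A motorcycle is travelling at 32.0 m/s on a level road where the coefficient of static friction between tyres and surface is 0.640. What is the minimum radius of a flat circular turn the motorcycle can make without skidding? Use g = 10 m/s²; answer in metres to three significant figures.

At the limit, μ_s m g = m v²/r, so r_min = v²/(μ_s g) = (32.0)²/(0.640 × 10.0) = 1024/6.400 = 160.0 m.

160 m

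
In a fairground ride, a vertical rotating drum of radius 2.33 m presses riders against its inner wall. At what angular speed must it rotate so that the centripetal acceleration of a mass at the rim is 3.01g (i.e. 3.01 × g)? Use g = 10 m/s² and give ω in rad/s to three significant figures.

3.59 rad/s

Centripetal acceleration a_c = ω²r. Setting ω²r = 3.01g:
ω = √(3.01g / r) = √(3.01 × 10.0 / 2.33) = √12.92 = 3.594 rad/s.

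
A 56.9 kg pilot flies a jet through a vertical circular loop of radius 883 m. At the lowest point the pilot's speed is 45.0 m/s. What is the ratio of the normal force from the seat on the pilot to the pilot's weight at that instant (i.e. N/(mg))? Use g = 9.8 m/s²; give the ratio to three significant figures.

1.23

At the bottom, N − mg = mv²/r, so N = m(v²/r + g) and N/(mg) = v²/(rg) + 1 = (45.0)²/(883 × 9.8) + 1 = 0.2340 + 1 = 1.234.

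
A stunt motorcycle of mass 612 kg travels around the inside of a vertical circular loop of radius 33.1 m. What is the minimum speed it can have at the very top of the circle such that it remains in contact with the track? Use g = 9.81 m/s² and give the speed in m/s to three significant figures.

18.0 m/s

At the highest point the centre is directly below, so both the weight and N act inward: N + mg = mv²/r.
At minimum speed N → 0, so mg = mv_min²/r ⇒ v_min = √(g r) = √(9.81 × 33.1) = 18.02 m/s.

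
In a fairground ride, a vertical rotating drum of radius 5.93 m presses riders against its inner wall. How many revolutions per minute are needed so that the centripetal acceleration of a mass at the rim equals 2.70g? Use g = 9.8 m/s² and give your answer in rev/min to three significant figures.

Require ω²r = 2.70g, so ω = √(2.70 × 9.8/5.93) = 2.112 rad/s.
In rev/min: ω × 60/(2π) = 2.112 × 60/(2π) = 20.17 rev/min.

20.2 rev/min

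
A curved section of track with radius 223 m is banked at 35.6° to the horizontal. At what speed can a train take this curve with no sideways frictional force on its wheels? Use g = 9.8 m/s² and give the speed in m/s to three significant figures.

39.6 m/s

On a frictionless banked curve, N sinθ = mv²/r and N cosθ = mg, so tanθ = v²/(rg).
v = √(r g tanθ) = √(223 × 9.8 × tan 35.6°) = √(223 × 9.8 × 0.7159) = √1565 = 39.55 m/s.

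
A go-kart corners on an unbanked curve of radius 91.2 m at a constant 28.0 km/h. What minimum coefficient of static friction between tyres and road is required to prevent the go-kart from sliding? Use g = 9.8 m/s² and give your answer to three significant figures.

0.0677

v = 28.0/3.6 = 7.778 m/s.
Friction provides the centripetal force: μ_s m g = m v²/r, so μ_s = v²/(g r) = (7.778)²/(9.8 × 91.2) = 60.49/893.8 = 0.06768.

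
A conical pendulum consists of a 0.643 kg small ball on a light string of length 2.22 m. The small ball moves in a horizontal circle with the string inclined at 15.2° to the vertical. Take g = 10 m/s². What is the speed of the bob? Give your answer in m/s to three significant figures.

1.26 m/s

The radius of the circle is r = L sinθ = 2.22 × sin 15.2° = 0.5821 m.
Horizontally T sinθ = mv²/r and vertically T cosθ = mg, so tanθ = v²/(rg).
v = √(r g tanθ) = √(0.5821 × 10.0 × 0.2717) = √1.581 = 1.258 m/s.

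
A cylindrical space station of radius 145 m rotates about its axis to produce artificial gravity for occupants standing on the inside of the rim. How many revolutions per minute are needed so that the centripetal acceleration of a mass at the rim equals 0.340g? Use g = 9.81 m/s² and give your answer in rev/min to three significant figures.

1.45 rev/min

Require ω²r = 0.340g, so ω = √(0.340 × 9.81/145) = 0.1517 rad/s.
In rev/min: ω × 60/(2π) = 0.1517 × 60/(2π) = 1.448 rev/min.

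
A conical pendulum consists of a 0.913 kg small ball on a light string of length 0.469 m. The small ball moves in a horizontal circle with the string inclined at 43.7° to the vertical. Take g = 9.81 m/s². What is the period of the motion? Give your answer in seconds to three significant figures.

1.17 s

r = L sinθ = 0.3240 m. From T sinθ = mω²r and T cosθ = mg: tanθ = ω²r/g, so ω² = g tanθ / r = g/(L cosθ).
ω = √(g/(L cosθ)) = √(9.81/(0.469 × 0.7230)) = √28.93 = 5.379 rad/s.
Period = 2π/ω = 1.168 s.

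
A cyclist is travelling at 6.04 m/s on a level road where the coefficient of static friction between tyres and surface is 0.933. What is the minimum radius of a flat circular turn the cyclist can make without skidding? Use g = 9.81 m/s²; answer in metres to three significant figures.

At the limit, μ_s m g = m v²/r, so r_min = v²/(μ_s g) = (6.04)²/(0.933 × 9.81) = 36.48/9.153 = 3.986 m.

3.99 m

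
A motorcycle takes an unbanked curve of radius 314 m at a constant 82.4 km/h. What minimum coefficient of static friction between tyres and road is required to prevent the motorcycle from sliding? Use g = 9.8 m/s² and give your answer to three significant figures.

0.170

v = 82.4/3.6 = 22.89 m/s.
Friction provides the centripetal force: μ_s m g = m v²/r, so μ_s = v²/(g r) = (22.89)²/(9.8 × 314) = 523.9/3077 = 0.1703.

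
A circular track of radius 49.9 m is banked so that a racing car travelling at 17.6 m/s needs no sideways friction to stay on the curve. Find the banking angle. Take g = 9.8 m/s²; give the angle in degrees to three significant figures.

For a frictionless banked turn: horizontally N sinθ = mv²/r and vertically N cosθ = mg.
Dividing: tanθ = v²/(r g) = (17.6)²/(49.9 × 9.8) = 309.8/489.0 = 0.6334.
θ = arctan(0.6334) = 32.35°.

32.4°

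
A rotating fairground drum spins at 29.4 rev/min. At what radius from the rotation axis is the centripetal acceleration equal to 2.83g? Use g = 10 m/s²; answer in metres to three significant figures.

2.99 m

ω = 29.4 rev/min × 2π/60 = 3.079 rad/s.
a_c = ω²r = 2.83g ⇒ r = 2.83 × 10.0 / (3.079)² = 28.30/9.479 = 2.986 m.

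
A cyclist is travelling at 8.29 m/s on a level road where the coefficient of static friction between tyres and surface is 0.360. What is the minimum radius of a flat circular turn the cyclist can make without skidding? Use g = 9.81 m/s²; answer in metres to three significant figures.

At the limit, μ_s m g = m v²/r, so r_min = v²/(μ_s g) = (8.29)²/(0.360 × 9.81) = 68.72/3.532 = 19.46 m.

19.5 m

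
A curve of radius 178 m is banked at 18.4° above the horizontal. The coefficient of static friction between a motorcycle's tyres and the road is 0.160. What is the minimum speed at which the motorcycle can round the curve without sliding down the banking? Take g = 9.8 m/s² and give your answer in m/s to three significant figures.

At the minimum speed, friction acts up the slope at its limiting value f = μN. Radially (horizontal, toward centre): N sinθ − μN cosθ = mv²/r. Vertically: N cosθ + μN sinθ = mg.
Dividing: v² = r g (sinθ − μcosθ)/(cosθ + μsinθ).
sinθ − μcosθ = 0.3156 − 0.160×0.9489 = 0.1638; cosθ + μsinθ = 0.9489 + 0.160×0.3156 = 0.9994.
v² = 178 × 9.8 × 0.1638/0.9994 = 286.0 m²/s², so v = 16.91 m/s.

16.9 m/s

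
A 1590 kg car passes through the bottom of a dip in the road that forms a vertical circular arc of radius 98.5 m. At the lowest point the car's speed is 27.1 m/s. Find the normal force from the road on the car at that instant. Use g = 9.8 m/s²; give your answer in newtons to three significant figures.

At the lowest point, N points up (toward the centre) and the weight mg points down (away from the centre), so the net inward force is N − mg = mv²/r.
N = m(v²/r + g) = 1590 × ((27.1)²/98.5 + 9.8) = 1590 × (7.456 + 9.8) = 1590 × 17.26 = 27440 N.

27400 N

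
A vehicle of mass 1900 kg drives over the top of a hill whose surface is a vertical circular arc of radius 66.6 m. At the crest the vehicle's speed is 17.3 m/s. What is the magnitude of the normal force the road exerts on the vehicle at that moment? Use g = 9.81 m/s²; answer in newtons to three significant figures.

At the crest the centripetal acceleration points downward (toward the centre of the arc), so mg − N = mv²/r.
N = m(g − v²/r) = 1900 × (9.81 − (17.3)²/66.6) = 1900 × (9.81 − 4.494) = 1900 × 5.316 = 10100 N.

10100 N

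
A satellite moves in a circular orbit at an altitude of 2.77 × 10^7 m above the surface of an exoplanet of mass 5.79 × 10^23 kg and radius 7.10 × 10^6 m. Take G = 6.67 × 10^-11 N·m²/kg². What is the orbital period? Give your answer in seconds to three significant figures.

r = R + h = 7.10 × 10^6 + 2.77 × 10^7 = 3.480 × 10^7 m. Gravity provides the centripetal force: G M m / r² = m v² / r ⇒ v = √(GM/r) = 1053 m/s.
T = 2πr/v = 2π × 3.480 × 10^7 / 1053 = 207600 s.

208000 s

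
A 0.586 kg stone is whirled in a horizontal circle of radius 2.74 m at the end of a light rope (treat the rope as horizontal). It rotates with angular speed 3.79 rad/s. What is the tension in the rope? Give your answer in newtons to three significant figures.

v = ωr = 3.79 × 2.74 = 10.38 m/s.
The tension is the only horizontal force, so it supplies the full centripetal force: T = m v²/r = 0.586 × (10.38)²/2.74 = 0.586 × 107.8/2.74 = 23.06 N.

23.1 N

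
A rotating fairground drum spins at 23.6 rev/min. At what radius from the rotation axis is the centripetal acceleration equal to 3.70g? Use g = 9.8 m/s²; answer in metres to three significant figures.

5.94 m

ω = 23.6 rev/min × 2π/60 = 2.471 rad/s.
a_c = ω²r = 3.70g ⇒ r = 3.70 × 9.8 / (2.471)² = 36.26/6.108 = 5.937 m.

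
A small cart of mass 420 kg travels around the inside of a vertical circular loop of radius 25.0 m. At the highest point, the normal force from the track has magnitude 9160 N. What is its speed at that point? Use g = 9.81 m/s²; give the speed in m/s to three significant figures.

28.1 m/s

At the top, N + mg = mv²/r, so v = √(r(N/m + g)) = √(25.0 × (9160/420 + 9.81)) = √(25.0 × 31.62) = √790.5 = 28.12 m/s.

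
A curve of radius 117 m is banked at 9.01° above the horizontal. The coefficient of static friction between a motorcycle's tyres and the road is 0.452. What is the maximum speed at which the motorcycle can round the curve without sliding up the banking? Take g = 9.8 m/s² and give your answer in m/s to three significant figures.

At the maximum speed, friction acts down the slope at its limiting value f = μN. Radially (horizontal, toward centre): N sinθ + μN cosθ = mv²/r. Vertically: N cosθ − μN sinθ = mg.
Dividing: v² = r g (sinθ + μcosθ)/(cosθ − μsinθ).
sinθ + μcosθ = 0.1566 + 0.452×0.9877 = 0.6030; cosθ − μsinθ = 0.9877 − 0.452×0.1566 = 0.9169.
v² = 117 × 9.8 × 0.6030/0.9169 = 754.1 m²/s², so v = 27.46 m/s.

27.5 m/s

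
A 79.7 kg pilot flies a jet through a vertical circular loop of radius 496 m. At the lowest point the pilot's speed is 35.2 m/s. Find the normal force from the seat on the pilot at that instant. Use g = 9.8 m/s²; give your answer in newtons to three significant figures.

980 N

At the lowest point, N points up (toward the centre) and the weight mg points down (away from the centre), so the net inward force is N − mg = mv²/r.
N = m(v²/r + g) = 79.7 × ((35.2)²/496 + 9.8) = 79.7 × (2.498 + 9.8) = 79.7 × 12.30 = 980.2 N.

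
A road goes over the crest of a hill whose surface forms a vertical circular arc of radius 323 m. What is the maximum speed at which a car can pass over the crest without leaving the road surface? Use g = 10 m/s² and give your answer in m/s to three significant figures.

At the crest the centre of the circle is below the car, so the net downward (centripetal) force is mg − N = mv²/r.
The car leaves the road when N → 0, giving v_max = √(g r) = √(10.0 × 323) = 56.83 m/s.

56.8 m/s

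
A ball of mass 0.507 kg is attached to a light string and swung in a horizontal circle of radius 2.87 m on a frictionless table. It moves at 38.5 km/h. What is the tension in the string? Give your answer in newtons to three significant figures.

20.2 N

v = 38.5 km/h = 38.5/3.6 = 10.69 m/s.
The tension is the only horizontal force, so it supplies the full centripetal force: T = m v²/r = 0.507 × (10.69)²/2.87 = 0.507 × 114.4/2.87 = 20.20 N.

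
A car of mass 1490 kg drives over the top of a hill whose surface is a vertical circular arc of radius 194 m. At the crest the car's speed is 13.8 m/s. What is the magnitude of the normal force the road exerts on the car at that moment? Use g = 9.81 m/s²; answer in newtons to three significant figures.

13200 N

At the crest the centripetal acceleration points downward (toward the centre of the arc), so mg − N = mv²/r.
N = m(g − v²/r) = 1490 × (9.81 − (13.8)²/194) = 1490 × (9.81 − 0.9816) = 1490 × 8.828 = 13150 N.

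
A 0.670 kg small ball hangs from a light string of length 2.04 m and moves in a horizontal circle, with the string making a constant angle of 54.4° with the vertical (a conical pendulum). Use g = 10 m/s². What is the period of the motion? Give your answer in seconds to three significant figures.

2.17 s

r = L sinθ = 1.659 m. From T sinθ = mω²r and T cosθ = mg: tanθ = ω²r/g, so ω² = g tanθ / r = g/(L cosθ).
ω = √(g/(L cosθ)) = √(10.0/(2.04 × 0.5821)) = √8.421 = 2.902 rad/s.
Period = 2π/ω = 2.165 s.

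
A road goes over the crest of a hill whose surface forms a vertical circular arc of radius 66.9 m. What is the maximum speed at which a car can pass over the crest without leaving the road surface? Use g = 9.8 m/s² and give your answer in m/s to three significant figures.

At the crest the centre of the circle is below the car, so the net downward (centripetal) force is mg − N = mv²/r.
The car leaves the road when N → 0, giving v_max = √(g r) = √(9.8 × 66.9) = 25.61 m/s.

25.6 m/s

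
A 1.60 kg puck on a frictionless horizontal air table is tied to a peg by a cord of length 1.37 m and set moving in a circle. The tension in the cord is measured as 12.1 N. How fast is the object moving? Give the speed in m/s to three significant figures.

T = m v²/r ⇒ v = √(T r / m) = √(12.1 × 1.37 / 1.60) = √10.36 = 3.219 m/s.

3.22 m/s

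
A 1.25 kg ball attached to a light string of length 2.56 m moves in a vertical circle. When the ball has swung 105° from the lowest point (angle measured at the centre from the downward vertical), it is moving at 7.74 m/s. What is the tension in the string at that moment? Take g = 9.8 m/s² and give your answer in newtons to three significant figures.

Take the radial direction toward the centre of the circle as positive. The component of the weight along the string toward the centre is −mg cos φ (φ measured from the bottom), so Newton's second law along the string gives T − mg cos φ = m v²/r.
cos 105° = -0.2588, so T = m(v²/r + g cos φ) = 1.25 × ((7.74)²/2.56 + 9.8 × -0.2588) = 1.25 × (23.40 + (-2.536)) = 1.25 × 20.86 = 26.08 N.

26.1 N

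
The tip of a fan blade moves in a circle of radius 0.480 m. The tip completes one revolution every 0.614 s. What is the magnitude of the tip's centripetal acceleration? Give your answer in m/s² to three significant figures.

v = 2πr/T = 2π × 0.480/0.614 = 4.912 m/s.
a_c = v²/r = (4.912)²/0.480 = 24.13/0.480 = 50.26 m/s².

50.3 m/s²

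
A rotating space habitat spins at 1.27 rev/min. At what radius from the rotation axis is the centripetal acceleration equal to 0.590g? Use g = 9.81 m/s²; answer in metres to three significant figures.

ω = 1.27 rev/min × 2π/60 = 0.1330 rad/s.
a_c = ω²r = 0.590g ⇒ r = 0.590 × 9.81 / (0.1330)² = 5.788/0.01769 = 327.2 m.

327 m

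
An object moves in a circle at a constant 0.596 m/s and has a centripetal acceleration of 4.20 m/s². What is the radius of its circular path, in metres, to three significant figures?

a_c = v²/r ⇒ r = v²/a_c = (0.596)²/4.20 = 0.3552/4.20 = 0.08458 m.

0.0846 m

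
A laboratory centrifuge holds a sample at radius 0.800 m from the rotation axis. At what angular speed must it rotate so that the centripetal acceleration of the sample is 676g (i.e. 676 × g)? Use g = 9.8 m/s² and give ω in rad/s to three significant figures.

Centripetal acceleration a_c = ω²r. Setting ω²r = 676g:
ω = √(676g / r) = √(676 × 9.8 / 0.800) = √8281 = 91.00 rad/s.

91.0 rad/s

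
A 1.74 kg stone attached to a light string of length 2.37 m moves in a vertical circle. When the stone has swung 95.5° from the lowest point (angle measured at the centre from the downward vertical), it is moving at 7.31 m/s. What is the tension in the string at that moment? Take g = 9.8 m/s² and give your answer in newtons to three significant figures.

Take the radial direction toward the centre of the circle as positive. The component of the weight along the string toward the centre is −mg cos φ (φ measured from the bottom), so Newton's second law along the string gives T − mg cos φ = m v²/r.
cos 95.5° = -0.09585, so T = m(v²/r + g cos φ) = 1.74 × ((7.31)²/2.37 + 9.8 × -0.09585) = 1.74 × (22.55 + (-0.9393)) = 1.74 × 21.61 = 37.60 N.

37.6 N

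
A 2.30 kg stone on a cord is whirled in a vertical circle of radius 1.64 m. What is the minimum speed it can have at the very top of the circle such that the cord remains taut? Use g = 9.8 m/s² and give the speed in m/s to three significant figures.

4.01 m/s

At the highest point the centre is directly below, so both the weight and T act inward: T + mg = mv²/r.
At minimum speed T → 0, so mg = mv_min²/r ⇒ v_min = √(g r) = √(9.8 × 1.64) = 4.009 m/s.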